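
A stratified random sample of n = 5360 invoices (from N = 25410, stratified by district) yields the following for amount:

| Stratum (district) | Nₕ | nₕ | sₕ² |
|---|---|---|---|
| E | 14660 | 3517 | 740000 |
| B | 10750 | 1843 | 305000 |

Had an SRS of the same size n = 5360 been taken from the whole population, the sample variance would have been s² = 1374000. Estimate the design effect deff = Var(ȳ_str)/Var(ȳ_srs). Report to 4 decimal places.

Var(ȳ_str) = Σ Wₕ²(1−fₕ)sₕ²/nₕ with Wₕ = Nₕ/25410:
  E: (14660/25410)²·(1−3517/14660)·740000/3517 = 53.233635
  B: (10750/25410)²·(1−1843/10750)·305000/1843 = 24.541725
  → Var(ȳ_str) = 77.77536.
Var(ȳ_srs) = (1 − 5360/25410)·1374000/5360 = 202.27008.
deff = 77.77536 / 202.27008 = 0.3845.

0.3845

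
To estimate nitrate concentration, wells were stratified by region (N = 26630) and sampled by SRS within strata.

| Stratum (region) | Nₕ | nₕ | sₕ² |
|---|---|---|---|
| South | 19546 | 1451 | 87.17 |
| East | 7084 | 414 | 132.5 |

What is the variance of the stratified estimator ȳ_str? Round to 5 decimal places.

0.05129

Var(ȳ_str) = Σₕ Wₕ²(1 − fₕ)sₕ²/nₕ with Wₕ = Nₕ/N, N = 26630.
South: Wₕ = 0.73398423; term = 0.73398423²·(1 − 0.07423514)·87.17/1451 = 0.029962206.
East: Wₕ = 0.26601577; term = 0.26601577²·(1 − 0.05844156)·132.5/414 = 0.021324438.
Sum = 0.051286644.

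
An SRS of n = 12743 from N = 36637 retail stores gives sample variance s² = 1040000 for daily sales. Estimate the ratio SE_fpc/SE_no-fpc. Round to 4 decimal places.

0.8076

f = n/N = 12743/36637 = 0.34781778.
SE_no-fpc = √(s²/n) = 9.0340154; SE_fpc = √((1−f)s²/n) = 7.2956721.
Ratio = √(1−f) = 0.80757800.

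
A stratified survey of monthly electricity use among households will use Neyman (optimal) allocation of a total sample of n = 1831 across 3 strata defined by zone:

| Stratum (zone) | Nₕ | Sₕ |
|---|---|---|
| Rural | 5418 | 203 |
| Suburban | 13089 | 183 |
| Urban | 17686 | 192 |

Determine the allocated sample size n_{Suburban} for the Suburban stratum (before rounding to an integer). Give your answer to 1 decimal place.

Neyman allocation: nₕ = n·NₕSₕ / Σⱼ NⱼSⱼ.
Σ NⱼSⱼ = 5418·203 + 13089·183 + 17686·192 = 6.890853 × 10^6.
n_{Suburban} = 1831·13089·183 / (6.890853 × 10^6) = 636.5.

636.5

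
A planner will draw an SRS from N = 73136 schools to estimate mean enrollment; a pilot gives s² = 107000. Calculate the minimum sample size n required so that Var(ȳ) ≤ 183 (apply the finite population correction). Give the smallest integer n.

Without fpc, n₀ = s²/D = 107000/183 = 584.6995.
With fpc, (1 − n/N)·s²/n ≤ D requires n ≥ n₀/(1 + n₀/N) = 584.6995/(1 + 584.6995/73136) = 580.0621.
Rounding up, n = 581.

581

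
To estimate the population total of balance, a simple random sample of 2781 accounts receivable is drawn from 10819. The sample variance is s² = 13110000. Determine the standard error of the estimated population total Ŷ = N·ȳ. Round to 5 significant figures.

640280

Var(Ŷ) = N²·Var(ȳ) = N²·(1 − n/N)·s²/n.
f = 2781/10819 = 0.25704779; Var(ȳ) = 0.74295221·13110000/2781 = 3502.3745.
Var(Ŷ) = 10819² · 3502.3745 = 4.099556 × 10^11.
SE(Ŷ) = √(4.099556 × 10^11) = 640280.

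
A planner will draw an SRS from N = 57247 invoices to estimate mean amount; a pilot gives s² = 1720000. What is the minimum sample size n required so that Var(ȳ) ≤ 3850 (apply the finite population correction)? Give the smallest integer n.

444

Without fpc, n₀ = s²/D = 1720000/3850 = 446.7532.
With fpc, (1 − n/N)·s²/n ≤ D requires n ≥ n₀/(1 + n₀/N) = 446.7532/(1 + 446.7532/57247) = 443.2938.
Rounding up, n = 444.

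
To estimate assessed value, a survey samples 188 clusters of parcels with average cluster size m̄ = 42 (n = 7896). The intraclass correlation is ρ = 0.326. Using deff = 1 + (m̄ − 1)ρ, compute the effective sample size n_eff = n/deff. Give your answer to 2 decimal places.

deff = 1 + (42 − 1)·0.326 = 1 + 13.366 = 14.366.
n_eff = 7896 / 14.366 = 549.63.

549.63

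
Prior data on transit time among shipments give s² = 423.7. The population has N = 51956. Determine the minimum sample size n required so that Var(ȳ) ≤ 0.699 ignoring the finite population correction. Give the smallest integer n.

607

Without fpc, n₀ = s²/D = 423.7/0.699 = 606.1516.
Rounding up, n = 607.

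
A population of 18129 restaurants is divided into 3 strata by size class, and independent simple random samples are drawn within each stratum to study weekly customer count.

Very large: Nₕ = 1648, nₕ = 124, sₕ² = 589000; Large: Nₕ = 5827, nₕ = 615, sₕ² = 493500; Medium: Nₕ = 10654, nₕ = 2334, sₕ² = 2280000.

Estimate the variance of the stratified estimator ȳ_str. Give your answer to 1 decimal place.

373.9

Var(ȳ_str) = Σₕ Wₕ²(1 − fₕ)sₕ²/nₕ with Wₕ = Nₕ/N, N = 18129.
Very large: Wₕ = 0.09090408; term = 0.09090408²·(1 − 0.07524272)·589000/124 = 36.29845.
Large: Wₕ = 0.32141872; term = 0.32141872²·(1 − 0.10554316)·493500/615 = 74.150446.
Medium: Wₕ = 0.58767720; term = 0.58767720²·(1 − 0.21907265)·2280000/2334 = 263.46463.
Sum = 373.91353.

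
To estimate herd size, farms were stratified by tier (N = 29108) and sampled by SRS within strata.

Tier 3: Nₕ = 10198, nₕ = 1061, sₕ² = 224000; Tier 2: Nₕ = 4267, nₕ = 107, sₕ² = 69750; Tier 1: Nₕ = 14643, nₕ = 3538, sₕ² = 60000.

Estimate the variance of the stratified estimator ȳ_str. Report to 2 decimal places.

40.13

Var(ȳ_str) = Σₕ Wₕ²(1 − fₕ)sₕ²/nₕ with Wₕ = Nₕ/N, N = 29108.
Tier 3: Wₕ = 0.35035042; term = 0.35035042²·(1 − 0.10404001)·224000/1061 = 23.218092.
Tier 2: Wₕ = 0.14659200; term = 0.14659200²·(1 − 0.02507617)·69750/107 = 13.656886.
Tier 1: Wₕ = 0.50305758; term = 0.50305758²·(1 − 0.24161715)·60000/3538 = 3.2547476.
Sum = 40.129726.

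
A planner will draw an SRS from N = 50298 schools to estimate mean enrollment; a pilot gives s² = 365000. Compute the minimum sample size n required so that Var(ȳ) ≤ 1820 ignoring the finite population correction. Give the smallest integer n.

201

Without fpc, n₀ = s²/D = 365000/1820 = 200.5495.
Rounding up, n = 201.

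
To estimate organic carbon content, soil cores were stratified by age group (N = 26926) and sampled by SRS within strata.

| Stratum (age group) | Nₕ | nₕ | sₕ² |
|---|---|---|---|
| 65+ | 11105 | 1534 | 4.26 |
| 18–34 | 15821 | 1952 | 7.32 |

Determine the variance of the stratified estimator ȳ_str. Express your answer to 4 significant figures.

0.001542

Var(ȳ_str) = Σₕ Wₕ²(1 − fₕ)sₕ²/nₕ with Wₕ = Nₕ/N, N = 26926.
65+: Wₕ = 0.41242665; term = 0.41242665²·(1 − 0.13813597)·4.26/1534 = 4.0711437 × 10^-4.
18–34: Wₕ = 0.58757335; term = 0.58757335²·(1 − 0.12338032)·7.32/1952 = 0.0011349237.
Sum = 0.0015420381.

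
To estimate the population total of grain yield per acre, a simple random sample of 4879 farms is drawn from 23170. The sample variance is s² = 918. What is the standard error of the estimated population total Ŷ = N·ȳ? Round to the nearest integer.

8930

Var(Ŷ) = N²·Var(ȳ) = N²·(1 − n/N)·s²/n.
f = 4879/23170 = 0.21057402; Var(ȳ) = 0.78942598·918/4879 = 0.14853311.
Var(Ŷ) = 23170² · 0.14853311 = 7.9739837 × 10^7.
SE(Ŷ) = √(7.9739837 × 10^7) = 8930.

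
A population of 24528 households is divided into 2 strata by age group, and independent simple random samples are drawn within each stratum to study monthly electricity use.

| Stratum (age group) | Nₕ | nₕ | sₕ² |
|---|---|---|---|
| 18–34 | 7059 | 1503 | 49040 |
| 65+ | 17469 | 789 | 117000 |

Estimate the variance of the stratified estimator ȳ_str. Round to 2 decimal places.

73.95

Var(ȳ_str) = Σₕ Wₕ²(1 − fₕ)sₕ²/nₕ with Wₕ = Nₕ/N, N = 24528.
18–34: Wₕ = 0.28779354; term = 0.28779354²·(1 − 0.21291968)·49040/1503 = 2.1270251.
65+: Wₕ = 0.71220646; term = 0.71220646²·(1 − 0.04516572)·117000/789 = 71.820541.
Sum = 73.947566.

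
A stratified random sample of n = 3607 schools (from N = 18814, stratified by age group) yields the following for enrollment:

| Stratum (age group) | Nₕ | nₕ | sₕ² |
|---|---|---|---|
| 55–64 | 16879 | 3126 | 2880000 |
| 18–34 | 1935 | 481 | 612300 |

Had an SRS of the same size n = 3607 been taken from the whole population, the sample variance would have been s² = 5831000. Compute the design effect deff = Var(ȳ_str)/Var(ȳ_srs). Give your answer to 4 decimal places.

Var(ȳ_str) = Σ Wₕ²(1−fₕ)sₕ²/nₕ with Wₕ = Nₕ/18814:
  55–64: (16879/18814)²·(1−3126/16879)·2880000/3126 = 604.2065
  18–34: (1935/18814)²·(1−481/1935)·612300/481 = 10.118177
  → Var(ȳ_str) = 614.32468.
Var(ȳ_srs) = (1 − 3607/18814)·5831000/3607 = 1306.6501.
deff = 614.32468 / 1306.6501 = 0.4702.

0.4702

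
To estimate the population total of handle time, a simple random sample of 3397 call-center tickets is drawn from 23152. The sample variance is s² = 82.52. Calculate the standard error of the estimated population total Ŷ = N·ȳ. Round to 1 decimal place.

3333.2

Var(Ŷ) = N²·Var(ȳ) = N²·(1 − n/N)·s²/n.
f = 3397/23152 = 0.14672598; Var(ȳ) = 0.85327402·82.52/3397 = 0.020727751.
Var(Ŷ) = 23152² · 0.020727751 = 1.1110388 × 10^7.
SE(Ŷ) = √(1.1110388 × 10^7) = 3333.2.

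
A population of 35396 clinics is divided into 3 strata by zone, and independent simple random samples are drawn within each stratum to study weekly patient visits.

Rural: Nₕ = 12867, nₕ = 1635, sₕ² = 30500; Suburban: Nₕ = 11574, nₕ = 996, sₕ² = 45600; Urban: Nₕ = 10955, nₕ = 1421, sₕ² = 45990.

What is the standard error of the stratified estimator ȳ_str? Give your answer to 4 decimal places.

Var(ȳ_str) = Σₕ Wₕ²(1 − fₕ)sₕ²/nₕ with Wₕ = Nₕ/N, N = 35396.
Rural: Wₕ = 0.36351565; term = 0.36351565²·(1 − 0.12706925)·30500/1635 = 2.1518307.
Suburban: Wₕ = 0.32698610; term = 0.32698610²·(1 − 0.08605495)·45600/996 = 4.4738784.
Urban: Wₕ = 0.30949825; term = 0.30949825²·(1 − 0.12971246)·45990/1421 = 2.6980406.
Sum = 9.3237497.
SE = √(9.3237497) = 3.0535.

3.0535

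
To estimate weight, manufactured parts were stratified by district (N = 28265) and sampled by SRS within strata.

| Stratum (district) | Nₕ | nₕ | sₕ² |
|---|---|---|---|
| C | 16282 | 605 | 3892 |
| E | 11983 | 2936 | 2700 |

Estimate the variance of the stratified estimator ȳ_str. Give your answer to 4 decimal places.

Var(ȳ_str) = Σₕ Wₕ²(1 − fₕ)sₕ²/nₕ with Wₕ = Nₕ/N, N = 28265.
C: Wₕ = 0.57604812; term = 0.57604812²·(1 − 0.03715760)·3892/605 = 2.0553708.
E: Wₕ = 0.42395188; term = 0.42395188²·(1 − 0.24501377)·2700/2936 = 0.12479003.
Sum = 2.1801608.

2.1802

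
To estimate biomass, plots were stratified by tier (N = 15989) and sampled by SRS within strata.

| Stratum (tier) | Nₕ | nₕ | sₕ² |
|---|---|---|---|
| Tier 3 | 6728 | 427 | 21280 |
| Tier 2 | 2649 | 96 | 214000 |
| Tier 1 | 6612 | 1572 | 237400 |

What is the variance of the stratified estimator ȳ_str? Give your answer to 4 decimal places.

Var(ȳ_str) = Σₕ Wₕ²(1 − fₕ)sₕ²/nₕ with Wₕ = Nₕ/N, N = 15989.
Tier 3: Wₕ = 0.42078929; term = 0.42078929²·(1 − 0.06346611)·21280/427 = 8.2641198.
Tier 2: Wₕ = 0.16567640; term = 0.16567640²·(1 − 0.03624009)·214000/96 = 58.970215.
Tier 1: Wₕ = 0.41353430; term = 0.41353430²·(1 − 0.23774955)·237400/1572 = 19.685613.
Sum = 86.919948.

86.9199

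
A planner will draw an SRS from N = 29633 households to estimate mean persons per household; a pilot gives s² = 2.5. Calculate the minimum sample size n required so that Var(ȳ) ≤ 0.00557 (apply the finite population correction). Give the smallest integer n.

443

Without fpc, n₀ = s²/D = 2.5/0.00557 = 448.8330.
With fpc, (1 − n/N)·s²/n ≤ D requires n ≥ n₀/(1 + n₀/N) = 448.8330/(1 + 448.8330/29633) = 442.1362.
Rounding up, n = 443.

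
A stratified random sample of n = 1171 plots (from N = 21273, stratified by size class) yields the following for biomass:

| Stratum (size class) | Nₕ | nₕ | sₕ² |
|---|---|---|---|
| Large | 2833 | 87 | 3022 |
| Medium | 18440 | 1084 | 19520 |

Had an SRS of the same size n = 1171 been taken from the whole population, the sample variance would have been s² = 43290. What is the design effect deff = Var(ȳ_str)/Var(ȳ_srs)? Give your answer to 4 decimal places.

0.3816

Var(ȳ_str) = Σ Wₕ²(1−fₕ)sₕ²/nₕ with Wₕ = Nₕ/21273:
  Large: (2833/21273)²·(1−87/2833)·3022/87 = 0.59712442
  Medium: (18440/21273)²·(1−1084/18440)·19520/1084 = 12.735137
  → Var(ȳ_str) = 13.332261.
Var(ȳ_srs) = (1 − 1171/21273)·43290/1171 = 34.933429.
deff = 13.332261 / 34.933429 = 0.3816.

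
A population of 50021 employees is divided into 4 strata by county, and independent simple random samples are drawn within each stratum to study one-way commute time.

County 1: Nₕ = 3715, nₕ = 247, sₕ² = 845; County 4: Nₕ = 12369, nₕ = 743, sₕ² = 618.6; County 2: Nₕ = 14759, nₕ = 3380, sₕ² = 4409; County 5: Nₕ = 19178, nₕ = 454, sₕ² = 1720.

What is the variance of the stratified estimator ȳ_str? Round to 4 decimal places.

0.6967

Var(ȳ_str) = Σₕ Wₕ²(1 − fₕ)sₕ²/nₕ with Wₕ = Nₕ/N, N = 50021.
County 1: Wₕ = 0.07426881; term = 0.07426881²·(1 − 0.06648721)·845/247 = 0.017615417.
County 4: Wₕ = 0.24727614; term = 0.24727614²·(1 − 0.06006953)·618.6/743 = 0.047849926.
County 2: Wₕ = 0.29505608; term = 0.29505608²·(1 − 0.22901281)·4409/3380 = 0.087554745.
County 5: Wₕ = 0.38339897; term = 0.38339897²·(1 − 0.02367296)·1720/454 = 0.54371311.
Sum = 0.6967332.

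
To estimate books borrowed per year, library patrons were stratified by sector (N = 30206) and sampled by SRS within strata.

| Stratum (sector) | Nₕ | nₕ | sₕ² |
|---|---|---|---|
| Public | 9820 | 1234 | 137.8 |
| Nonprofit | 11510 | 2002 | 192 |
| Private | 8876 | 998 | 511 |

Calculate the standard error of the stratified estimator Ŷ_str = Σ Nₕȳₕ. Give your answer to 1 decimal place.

7464.2

Var(Ŷ_str) = Σₕ Nₕ²(1 − fₕ)sₕ²/nₕ.
Public: 9820²·(1 − 1234/9820)·137.8/1234 = 9.4153492 × 10^6.
Nonprofit: 11510²·(1 − 2002/11510)·192/2002 = 1.0495464 × 10^7.
Private: 8876²·(1 − 998/8876)·511/998 = 3.5803347 × 10^7.
Sum = 5.571416 × 10^7.
SE = √(5.571416 × 10^7) = 7464.2.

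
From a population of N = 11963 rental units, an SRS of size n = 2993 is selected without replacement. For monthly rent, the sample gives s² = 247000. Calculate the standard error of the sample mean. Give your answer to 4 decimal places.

7.8663

Under SRS without replacement, Var(ȳ) = (1 − f)·s²/n with f = n/N = 2993/11963 = 0.25018808.
Var(ȳ) = (1 − 0.25018808)·247000/2993 = 0.74981192·82.525894 = 61.878899.
SE(ȳ) = √(61.878899) = 7.8663.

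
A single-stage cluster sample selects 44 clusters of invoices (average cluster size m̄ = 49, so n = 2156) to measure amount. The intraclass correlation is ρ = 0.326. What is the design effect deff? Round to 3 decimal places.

deff = 1 + (49 − 1)·0.326 = 1 + 15.648 = 16.648.

16.648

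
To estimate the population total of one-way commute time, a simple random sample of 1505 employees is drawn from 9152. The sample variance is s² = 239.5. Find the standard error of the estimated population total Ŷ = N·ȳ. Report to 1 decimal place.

3337.2

Var(Ŷ) = N²·Var(ȳ) = N²·(1 − n/N)·s²/n.
f = 1505/9152 = 0.16444493; Var(ȳ) = 0.83555507·239.5/1505 = 0.13296707.
Var(Ŷ) = 9152² · 0.13296707 = 1.1137203 × 10^7.
SE(Ŷ) = √(1.1137203 × 10^7) = 3337.2.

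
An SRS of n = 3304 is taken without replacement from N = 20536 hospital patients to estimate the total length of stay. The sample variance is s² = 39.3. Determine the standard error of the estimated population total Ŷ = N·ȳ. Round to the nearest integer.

Var(Ŷ) = N²·Var(ȳ) = N²·(1 − n/N)·s²/n.
f = 3304/20536 = 0.16088820; Var(ȳ) = 0.83911180·39.3/3304 = 0.0099809606.
Var(Ŷ) = 20536² · 0.0099809606 = 4.2092435 × 10^6.
SE(Ŷ) = √(4.2092435 × 10^6) = 2052.

2052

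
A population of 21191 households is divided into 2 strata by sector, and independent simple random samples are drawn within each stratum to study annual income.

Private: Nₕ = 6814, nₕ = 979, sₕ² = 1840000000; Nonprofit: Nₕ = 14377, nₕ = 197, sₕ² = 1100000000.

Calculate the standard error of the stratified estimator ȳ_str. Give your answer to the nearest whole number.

1644

Var(ȳ_str) = Σₕ Wₕ²(1 − fₕ)sₕ²/nₕ with Wₕ = Nₕ/N, N = 21191.
Private: Wₕ = 0.32155160; term = 0.32155160²·(1 − 0.14367479)·1840000000/979 = 166408.39.
Nonprofit: Wₕ = 0.67844840; term = 0.67844840²·(1 − 0.01370244)·1100000000/197 = 2.5349422 × 10^6.
Sum = 2.7013506 × 10^6.
SE = √(2.7013506 × 10^6) = 1644.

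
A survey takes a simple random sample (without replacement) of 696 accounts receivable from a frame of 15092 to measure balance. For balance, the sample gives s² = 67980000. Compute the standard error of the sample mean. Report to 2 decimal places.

305.23

Under SRS without replacement, Var(ȳ) = (1 − f)·s²/n with f = n/N = 696/15092 = 0.04611715.
Var(ȳ) = (1 − 0.04611715)·67980000/696 = 0.95388285·97672.414 = 93168.041.
SE(ȳ) = √(93168.041) = 305.23.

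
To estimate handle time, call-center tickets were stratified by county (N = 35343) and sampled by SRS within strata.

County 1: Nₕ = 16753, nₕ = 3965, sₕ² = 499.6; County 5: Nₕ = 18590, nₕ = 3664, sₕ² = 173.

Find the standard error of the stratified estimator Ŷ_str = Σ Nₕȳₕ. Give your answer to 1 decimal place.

Var(Ŷ_str) = Σₕ Nₕ²(1 − fₕ)sₕ²/nₕ.
County 1: 16753²·(1 − 3965/16753)·499.6/3965 = 2.6994448 × 10^7.
County 5: 18590²·(1 − 3664/18590)·173/3664 = 1.3101272 × 10^7.
Sum = 4.009572 × 10^7.
SE = √(4.009572 × 10^7) = 6332.1.

6332.1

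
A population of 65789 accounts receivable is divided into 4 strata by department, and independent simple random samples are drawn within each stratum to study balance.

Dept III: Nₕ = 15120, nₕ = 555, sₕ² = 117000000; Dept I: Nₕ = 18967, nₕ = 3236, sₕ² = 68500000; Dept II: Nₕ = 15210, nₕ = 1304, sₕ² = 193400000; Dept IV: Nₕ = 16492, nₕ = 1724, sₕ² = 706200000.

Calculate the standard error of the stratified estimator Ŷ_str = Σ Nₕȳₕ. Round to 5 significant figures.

Var(Ŷ_str) = Σₕ Nₕ²(1 − fₕ)sₕ²/nₕ.
Dept III: 15120²·(1 − 555/15120)·117000000/555 = 4.6425347 × 10^13.
Dept I: 18967²·(1 − 3236/18967)·68500000/3236 = 6.315926 × 10^12.
Dept II: 15210²·(1 − 1304/15210)·193400000/1304 = 3.1369697 × 10^13.
Dept IV: 16492²·(1 − 1724/16492)·706200000/1724 = 9.9766667 × 10^13.
Sum = 1.8387764 × 10^14.
SE = √(1.8387764 × 10^14) = 1.3560 × 10^7.

1.3560 × 10^7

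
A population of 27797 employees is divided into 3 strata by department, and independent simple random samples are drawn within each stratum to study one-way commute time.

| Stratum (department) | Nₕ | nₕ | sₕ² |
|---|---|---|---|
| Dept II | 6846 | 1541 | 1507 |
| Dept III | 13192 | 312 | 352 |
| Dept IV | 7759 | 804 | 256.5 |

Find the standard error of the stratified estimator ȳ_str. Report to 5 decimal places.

Var(ȳ_str) = Σₕ Wₕ²(1 − fₕ)sₕ²/nₕ with Wₕ = Nₕ/N, N = 27797.
Dept II: Wₕ = 0.24628557; term = 0.24628557²·(1 − 0.22509495)·1507/1541 = 0.045966035.
Dept III: Wₕ = 0.47458359; term = 0.47458359²·(1 − 0.02365070)·352/312 = 0.24809541.
Dept IV: Wₕ = 0.27913084; term = 0.27913084²·(1 − 0.10362160)·256.5/804 = 0.022281188.
Sum = 0.31634263.
SE = √(0.31634263) = 0.56244.

0.56244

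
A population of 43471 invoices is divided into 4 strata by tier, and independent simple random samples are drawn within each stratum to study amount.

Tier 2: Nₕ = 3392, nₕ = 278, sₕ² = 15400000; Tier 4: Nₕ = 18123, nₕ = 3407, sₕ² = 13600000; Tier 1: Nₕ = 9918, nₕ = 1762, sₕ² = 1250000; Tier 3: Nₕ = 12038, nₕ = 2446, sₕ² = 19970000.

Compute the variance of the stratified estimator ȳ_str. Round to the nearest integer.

1402

Var(ȳ_str) = Σₕ Wₕ²(1 − fₕ)sₕ²/nₕ with Wₕ = Nₕ/N, N = 43471.
Tier 2: Wₕ = 0.07802903; term = 0.07802903²·(1 − 0.08195755)·15400000/278 = 309.63576.
Tier 4: Wₕ = 0.41689862; term = 0.41689862²·(1 − 0.18799316)·13600000/3407 = 563.36178.
Tier 1: Wₕ = 0.22815210; term = 0.22815210²·(1 − 0.17765679)·1250000/1762 = 30.367299.
Tier 3: Wₕ = 0.27692025; term = 0.27692025²·(1 − 0.20318990)·19970000/2446 = 498.86824.
Sum = 1402.2331.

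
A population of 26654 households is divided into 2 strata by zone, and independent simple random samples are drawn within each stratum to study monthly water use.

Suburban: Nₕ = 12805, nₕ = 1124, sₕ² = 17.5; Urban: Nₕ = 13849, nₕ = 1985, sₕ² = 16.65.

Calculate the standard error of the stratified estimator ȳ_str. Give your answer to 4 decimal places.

0.0722

Var(ȳ_str) = Σₕ Wₕ²(1 − fₕ)sₕ²/nₕ with Wₕ = Nₕ/N, N = 26654.
Suburban: Wₕ = 0.48041570; term = 0.48041570²·(1 − 0.08777821)·17.5/1124 = 0.0032779819.
Urban: Wₕ = 0.51958430; term = 0.51958430²·(1 − 0.14333165)·16.65/1985 = 0.0019398962.
Sum = 0.0052178781.
SE = √(0.0052178781) = 0.0722.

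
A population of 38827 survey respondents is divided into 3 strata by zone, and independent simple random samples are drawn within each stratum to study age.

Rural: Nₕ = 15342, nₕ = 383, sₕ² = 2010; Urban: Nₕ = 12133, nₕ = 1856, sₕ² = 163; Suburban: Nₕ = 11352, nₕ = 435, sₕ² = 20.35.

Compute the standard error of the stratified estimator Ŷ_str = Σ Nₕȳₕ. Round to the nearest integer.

Var(Ŷ_str) = Σₕ Nₕ²(1 − fₕ)sₕ²/nₕ.
Rural: 15342²·(1 − 383/15342)·2010/383 = 1.2044307 × 10^9.
Urban: 12133²·(1 − 1856/12133)·163/1856 = 1.0950758 × 10^7.
Suburban: 11352²·(1 − 435/11352)·20.35/435 = 5.7976347 × 10^6.
Sum = 1.2211791 × 10^9.
SE = √(1.2211791 × 10^9) = 34945.

34945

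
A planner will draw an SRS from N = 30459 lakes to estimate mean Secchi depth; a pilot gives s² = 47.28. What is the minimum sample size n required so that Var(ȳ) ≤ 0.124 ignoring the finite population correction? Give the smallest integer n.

Without fpc, n₀ = s²/D = 47.28/0.124 = 381.2903.
Rounding up, n = 382.

382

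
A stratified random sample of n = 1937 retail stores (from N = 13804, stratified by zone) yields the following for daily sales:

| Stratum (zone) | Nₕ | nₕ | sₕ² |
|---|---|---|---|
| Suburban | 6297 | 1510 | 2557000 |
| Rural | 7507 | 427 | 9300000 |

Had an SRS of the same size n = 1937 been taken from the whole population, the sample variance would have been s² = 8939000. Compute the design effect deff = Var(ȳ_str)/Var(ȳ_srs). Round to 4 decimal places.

1.5988

Var(ȳ_str) = Σ Wₕ²(1−fₕ)sₕ²/nₕ with Wₕ = Nₕ/13804:
  Suburban: (6297/13804)²·(1−1510/6297)·2557000/1510 = 267.88044
  Rural: (7507/13804)²·(1−427/7507)·9300000/427 = 6074.9799
  → Var(ȳ_str) = 6342.8603.
Var(ȳ_srs) = (1 − 1937/13804)·8939000/1937 = 3967.3024.
deff = 6342.8603 / 3967.3024 = 1.5988.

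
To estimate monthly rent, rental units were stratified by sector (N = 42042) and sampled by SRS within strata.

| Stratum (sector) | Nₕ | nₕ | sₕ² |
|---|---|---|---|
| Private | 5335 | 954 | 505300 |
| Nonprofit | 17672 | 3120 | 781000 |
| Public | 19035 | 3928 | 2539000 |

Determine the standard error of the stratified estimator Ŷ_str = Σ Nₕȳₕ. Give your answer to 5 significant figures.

Var(Ŷ_str) = Σₕ Nₕ²(1 − fₕ)sₕ²/nₕ.
Private: 5335²·(1 − 954/5335)·505300/954 = 1.2379657 × 10^10.
Nonprofit: 17672²·(1 − 3120/17672)·781000/3120 = 6.437316 × 10^10.
Public: 19035²·(1 − 3928/19035)·2539000/3928 = 1.8587558 × 10^11.
Sum = 2.626284 × 10^11.
SE = √(2.626284 × 10^11) = 512470.

512470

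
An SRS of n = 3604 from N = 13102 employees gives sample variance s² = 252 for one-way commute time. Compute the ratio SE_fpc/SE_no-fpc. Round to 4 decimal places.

0.8514

f = n/N = 3604/13102 = 0.27507251.
SE_no-fpc = √(s²/n) = 0.26442827; SE_fpc = √((1−f)s²/n) = 0.2251413.
Ratio = √(1−f) = 0.85142674.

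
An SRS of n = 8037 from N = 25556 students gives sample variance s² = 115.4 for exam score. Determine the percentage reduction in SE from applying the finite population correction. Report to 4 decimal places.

17.2042

f = n/N = 8037/25556 = 0.31448584.
SE_no-fpc = √(s²/n) = 0.11982734; SE_fpc = √((1−f)s²/n) = 0.099211985.
Ratio = √(1−f) = 0.82795783. Reduction = 100·(1 − 0.82795783) = 17.2042%.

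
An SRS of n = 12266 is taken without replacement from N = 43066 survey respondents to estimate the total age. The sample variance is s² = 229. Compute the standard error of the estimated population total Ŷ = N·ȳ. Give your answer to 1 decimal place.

4976.3

Var(Ŷ) = N²·Var(ȳ) = N²·(1 − n/N)·s²/n.
f = 12266/43066 = 0.28481865; Var(ȳ) = 0.71518135·229/12266 = 0.013352073.
Var(Ŷ) = 43066² · 0.013352073 = 2.4763828 × 10^7.
SE(Ŷ) = √(2.4763828 × 10^7) = 4976.3.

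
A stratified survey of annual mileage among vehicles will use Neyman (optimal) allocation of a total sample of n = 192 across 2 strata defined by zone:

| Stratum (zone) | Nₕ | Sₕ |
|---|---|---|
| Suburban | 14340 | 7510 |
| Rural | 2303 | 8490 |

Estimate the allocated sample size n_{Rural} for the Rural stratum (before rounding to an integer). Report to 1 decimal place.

29.5

Neyman allocation: nₕ = n·NₕSₕ / Σⱼ NⱼSⱼ.
Σ NⱼSⱼ = 14340·7510 + 2303·8490 = 1.2724587 × 10^8.
n_{Rural} = 192·2303·8490 / (1.2724587 × 10^8) = 29.5.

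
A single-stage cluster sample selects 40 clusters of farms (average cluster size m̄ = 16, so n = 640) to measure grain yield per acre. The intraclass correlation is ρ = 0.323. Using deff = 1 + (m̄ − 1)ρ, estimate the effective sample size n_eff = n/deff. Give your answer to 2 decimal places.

deff = 1 + (16 − 1)·0.323 = 1 + 4.845 = 5.845.
n_eff = 640 / 5.845 = 109.50.

109.50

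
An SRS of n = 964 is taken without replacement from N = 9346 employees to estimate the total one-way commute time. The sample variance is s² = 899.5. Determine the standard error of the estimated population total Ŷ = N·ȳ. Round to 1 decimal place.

Var(Ŷ) = N²·Var(ȳ) = N²·(1 − n/N)·s²/n.
f = 964/9346 = 0.10314573; Var(ȳ) = 0.89685427·899.5/964 = 0.8368469.
Var(Ŷ) = 9346² · 0.8368469 = 7.3096665 × 10^7.
SE(Ŷ) = √(7.3096665 × 10^7) = 8549.7.

8549.7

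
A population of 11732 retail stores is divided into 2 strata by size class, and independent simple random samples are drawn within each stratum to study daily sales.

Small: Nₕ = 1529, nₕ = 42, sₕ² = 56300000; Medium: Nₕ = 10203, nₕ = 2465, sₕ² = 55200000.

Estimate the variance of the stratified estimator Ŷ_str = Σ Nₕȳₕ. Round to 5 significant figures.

Var(Ŷ_str) = Σₕ Nₕ²(1 − fₕ)sₕ²/nₕ.
Small: 1529²·(1 − 42/1529)·56300000/42 = 3.0477375 × 10^12.
Medium: 10203²·(1 − 2465/10203)·55200000/2465 = 1.7679858 × 10^12.
Sum = 4.8157233 × 10^12.

4.8157 × 10^12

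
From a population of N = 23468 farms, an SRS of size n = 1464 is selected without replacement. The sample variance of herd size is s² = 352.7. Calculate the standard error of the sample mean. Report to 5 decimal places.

0.47527

Under SRS without replacement, Var(ȳ) = (1 − f)·s²/n with f = n/N = 1464/23468 = 0.06238282.
Var(ȳ) = (1 − 0.06238282)·352.7/1464 = 0.93761718·0.2409153 = 0.22588632.
SE(ȳ) = √(0.22588632) = 0.47527.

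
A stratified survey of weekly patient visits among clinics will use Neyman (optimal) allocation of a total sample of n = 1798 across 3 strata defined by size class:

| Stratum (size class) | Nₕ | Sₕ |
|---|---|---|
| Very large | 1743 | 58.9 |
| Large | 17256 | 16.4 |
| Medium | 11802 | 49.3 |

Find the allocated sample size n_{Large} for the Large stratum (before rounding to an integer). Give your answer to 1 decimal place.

Neyman allocation: nₕ = n·NₕSₕ / Σⱼ NⱼSⱼ.
Σ NⱼSⱼ = 1743·58.9 + 17256·16.4 + 11802·49.3 = 967499.7.
n_{Large} = 1798·17256·16.4 / 967499.7 = 525.9.

525.9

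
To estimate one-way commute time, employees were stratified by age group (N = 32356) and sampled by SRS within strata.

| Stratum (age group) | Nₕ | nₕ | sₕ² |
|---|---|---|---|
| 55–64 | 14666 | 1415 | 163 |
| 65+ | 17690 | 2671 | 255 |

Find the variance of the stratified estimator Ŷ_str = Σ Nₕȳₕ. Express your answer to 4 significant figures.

4.775 × 10^7

Var(Ŷ_str) = Σₕ Nₕ²(1 − fₕ)sₕ²/nₕ.
55–64: 14666²·(1 − 1415/14666)·163/1415 = 2.2386773 × 10^7.
65+: 17690²·(1 − 2671/17690)·255/2671 = 2.5365016 × 10^7.
Sum = 4.7751789 × 10^7.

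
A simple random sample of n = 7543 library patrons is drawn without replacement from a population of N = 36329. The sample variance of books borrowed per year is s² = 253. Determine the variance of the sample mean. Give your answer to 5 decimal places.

Under SRS without replacement, Var(ȳ) = (1 − f)·s²/n with f = n/N = 7543/36329 = 0.20763027.
Var(ȳ) = (1 − 0.20763027)·253/7543 = 0.79236973·0.033541031 = 0.026576898.

0.02658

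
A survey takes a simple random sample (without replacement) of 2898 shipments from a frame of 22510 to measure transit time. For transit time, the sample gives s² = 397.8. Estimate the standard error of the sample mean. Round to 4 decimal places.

0.3458

Under SRS without replacement, Var(ȳ) = (1 − f)·s²/n with f = n/N = 2898/22510 = 0.12874278.
Var(ȳ) = (1 − 0.12874278)·397.8/2898 = 0.87125722·0.13726708 = 0.11959494.
SE(ȳ) = √(0.11959494) = 0.3458.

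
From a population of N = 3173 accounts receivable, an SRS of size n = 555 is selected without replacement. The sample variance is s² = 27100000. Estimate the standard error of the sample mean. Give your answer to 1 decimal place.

200.7

Under SRS without replacement, Var(ȳ) = (1 − f)·s²/n with f = n/N = 555/3173 = 0.17491333.
Var(ȳ) = (1 − 0.17491333)·27100000/555 = 0.82508667·48828.829 = 40288.016.
SE(ȳ) = √(40288.016) = 200.7.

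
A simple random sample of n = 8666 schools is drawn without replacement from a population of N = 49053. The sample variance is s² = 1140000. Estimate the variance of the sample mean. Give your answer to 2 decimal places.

108.31

Under SRS without replacement, Var(ȳ) = (1 − f)·s²/n with f = n/N = 8666/49053 = 0.17666606.
Var(ȳ) = (1 − 0.17666606)·1140000/8666 = 0.82333394·131.54858 = 108.30841.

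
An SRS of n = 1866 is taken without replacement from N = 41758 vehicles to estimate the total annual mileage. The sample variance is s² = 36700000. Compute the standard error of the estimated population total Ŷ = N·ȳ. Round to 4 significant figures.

5.724 × 10^6

Var(Ŷ) = N²·Var(ȳ) = N²·(1 − n/N)·s²/n.
f = 1866/41758 = 0.04468605; Var(ȳ) = 0.95531395·36700000/1866 = 18788.865.
Var(Ŷ) = 41758² · 18788.865 = 3.2762718 × 10^13.
SE(Ŷ) = √(3.2762718 × 10^13) = 5.724 × 10^6.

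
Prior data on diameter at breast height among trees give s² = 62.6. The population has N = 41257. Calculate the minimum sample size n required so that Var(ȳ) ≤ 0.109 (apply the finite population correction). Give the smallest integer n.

Without fpc, n₀ = s²/D = 62.6/0.109 = 574.3119.
With fpc, (1 − n/N)·s²/n ≤ D requires n ≥ n₀/(1 + n₀/N) = 574.3119/(1 + 574.3119/41257) = 566.4270.
Rounding up, n = 567.

567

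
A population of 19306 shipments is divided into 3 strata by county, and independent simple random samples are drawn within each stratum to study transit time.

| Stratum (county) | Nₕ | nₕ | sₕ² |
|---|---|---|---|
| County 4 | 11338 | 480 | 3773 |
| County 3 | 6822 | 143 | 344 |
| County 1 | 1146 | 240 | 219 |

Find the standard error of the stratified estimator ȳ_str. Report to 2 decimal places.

1.70

Var(ȳ_str) = Σₕ Wₕ²(1 − fₕ)sₕ²/nₕ with Wₕ = Nₕ/N, N = 19306.
County 4: Wₕ = 0.58727857; term = 0.58727857²·(1 − 0.04233551)·3773/480 = 2.5962545.
County 3: Wₕ = 0.35336165; term = 0.35336165²·(1 − 0.02096159)·344/143 = 0.29407693.
County 1: Wₕ = 0.05935978; term = 0.05935978²·(1 − 0.20942408)·219/240 = 0.0025419154.
Sum = 2.8928733.
SE = √(2.8928733) = 1.70.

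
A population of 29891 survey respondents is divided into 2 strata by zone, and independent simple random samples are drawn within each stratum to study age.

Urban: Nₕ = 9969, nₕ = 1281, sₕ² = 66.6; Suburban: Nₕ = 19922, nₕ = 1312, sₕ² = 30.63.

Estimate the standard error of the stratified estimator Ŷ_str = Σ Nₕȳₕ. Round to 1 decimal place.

Var(Ŷ_str) = Σₕ Nₕ²(1 − fₕ)sₕ²/nₕ.
Urban: 9969²·(1 − 1281/9969)·66.6/1281 = 4.5029436 × 10^6.
Suburban: 19922²·(1 − 1312/19922)·30.63/1312 = 8.6555062 × 10^6.
Sum = 1.315845 × 10^7.
SE = √(1.315845 × 10^7) = 3627.5.

3627.5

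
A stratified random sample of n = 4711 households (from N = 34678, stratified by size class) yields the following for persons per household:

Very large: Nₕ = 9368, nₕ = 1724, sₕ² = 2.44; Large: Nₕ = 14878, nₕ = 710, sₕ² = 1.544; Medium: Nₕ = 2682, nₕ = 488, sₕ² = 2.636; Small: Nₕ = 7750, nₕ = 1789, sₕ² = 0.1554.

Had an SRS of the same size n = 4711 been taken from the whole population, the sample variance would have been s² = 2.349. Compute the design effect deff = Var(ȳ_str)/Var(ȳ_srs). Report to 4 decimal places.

Var(ȳ_str) = Σ Wₕ²(1−fₕ)sₕ²/nₕ with Wₕ = Nₕ/34678:
  Very large: (9368/34678)²·(1−1724/9368)·2.44/1724 = 8.4277577 × 10^-5
  Large: (14878/34678)²·(1−710/14878)·1.544/710 = 3.8118339 × 10^-4
  Medium: (2682/34678)²·(1−488/2682)·2.636/488 = 2.6430957 × 10^-5
  Small: (7750/34678)²·(1−1789/7750)·0.1554/1789 = 3.3369785 × 10^-6
  → Var(ȳ_str) = 4.952289 × 10^-4.
Var(ȳ_srs) = (1 − 4711/34678)·2.349/4711 = 4.3088278 × 10^-4.
deff = (4.952289 × 10^-4) / (4.3088278 × 10^-4) = 1.1493.

1.1493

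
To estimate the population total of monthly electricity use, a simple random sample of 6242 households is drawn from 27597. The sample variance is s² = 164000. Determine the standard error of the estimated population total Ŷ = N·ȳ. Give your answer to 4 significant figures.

Var(Ŷ) = N²·Var(ȳ) = N²·(1 − n/N)·s²/n.
f = 6242/27597 = 0.22618401; Var(ȳ) = 0.77381599·164000/6242 = 20.330955.
Var(Ŷ) = 27597² · 20.330955 = 1.5483942 × 10^10.
SE(Ŷ) = √(1.5483942 × 10^10) = 124400.

124400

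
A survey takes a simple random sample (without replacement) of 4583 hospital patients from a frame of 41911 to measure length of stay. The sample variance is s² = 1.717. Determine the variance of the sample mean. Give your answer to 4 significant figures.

Under SRS without replacement, Var(ȳ) = (1 − f)·s²/n with f = n/N = 4583/41911 = 0.10935077.
Var(ȳ) = (1 − 0.10935077)·1.717/4583 = 0.89064923·3.7464543 × 10^-4 = 3.3367766 × 10^-4.

3.337 × 10^-4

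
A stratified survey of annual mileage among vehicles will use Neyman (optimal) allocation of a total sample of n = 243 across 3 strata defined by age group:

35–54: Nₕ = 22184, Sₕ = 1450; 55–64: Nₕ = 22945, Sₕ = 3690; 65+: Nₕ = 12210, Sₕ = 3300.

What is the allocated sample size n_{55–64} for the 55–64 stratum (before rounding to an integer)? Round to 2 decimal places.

Neyman allocation: nₕ = n·NₕSₕ / Σⱼ NⱼSⱼ.
Σ NⱼSⱼ = 22184·1450 + 22945·3690 + 12210·3300 = 1.5712685 × 10^8.
n_{55–64} = 243·22945·3690 / (1.5712685 × 10^8) = 130.94.

130.94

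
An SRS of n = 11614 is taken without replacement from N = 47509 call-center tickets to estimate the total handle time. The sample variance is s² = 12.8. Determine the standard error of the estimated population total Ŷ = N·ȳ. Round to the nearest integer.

Var(Ŷ) = N²·Var(ȳ) = N²·(1 − n/N)·s²/n.
f = 11614/47509 = 0.24445894; Var(ȳ) = 0.75554106·12.8/11614 = 8.326955 × 10^-4.
Var(Ŷ) = 47509² · (8.326955 × 10^-4) = 1.8794812 × 10^6.
SE(Ŷ) = √(1.8794812 × 10^6) = 1371.

1371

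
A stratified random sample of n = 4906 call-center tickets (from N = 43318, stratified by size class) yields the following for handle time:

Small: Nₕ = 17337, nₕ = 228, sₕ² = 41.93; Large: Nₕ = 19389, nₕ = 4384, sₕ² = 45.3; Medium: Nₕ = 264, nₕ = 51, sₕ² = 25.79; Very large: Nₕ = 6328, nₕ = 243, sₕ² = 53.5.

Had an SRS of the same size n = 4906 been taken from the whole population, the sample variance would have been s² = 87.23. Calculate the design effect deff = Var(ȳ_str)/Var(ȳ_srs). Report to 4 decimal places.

Var(ȳ_str) = Σ Wₕ²(1−fₕ)sₕ²/nₕ with Wₕ = Nₕ/43318:
  Small: (17337/43318)²·(1−228/17337)·41.93/228 = 0.029070453
  Large: (19389/43318)²·(1−4384/19389)·45.3/4384 = 0.0016020729
  Medium: (264/43318)²·(1−51/264)·25.79/51 = 1.5154022 × 10^-5
  Very large: (6328/43318)²·(1−243/6328)·53.5/243 = 0.004517912
  → Var(ȳ_str) = 0.035205592.
Var(ȳ_srs) = (1 − 4906/43318)·87.23/4906 = 0.015766557.
deff = 0.035205592 / 0.015766557 = 2.2329.

2.2329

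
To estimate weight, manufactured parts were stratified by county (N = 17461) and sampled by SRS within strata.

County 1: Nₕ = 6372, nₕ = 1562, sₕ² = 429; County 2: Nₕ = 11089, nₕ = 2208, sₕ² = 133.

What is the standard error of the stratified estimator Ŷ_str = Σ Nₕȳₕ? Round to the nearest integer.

3788

Var(Ŷ_str) = Σₕ Nₕ²(1 − fₕ)sₕ²/nₕ.
County 1: 6372²·(1 − 1562/6372)·429/1562 = 8.417771 × 10^6.
County 2: 11089²·(1 − 2208/11089)·133/2208 = 5.9320776 × 10^6.
Sum = 1.4349849 × 10^7.
SE = √(1.4349849 × 10^7) = 3788.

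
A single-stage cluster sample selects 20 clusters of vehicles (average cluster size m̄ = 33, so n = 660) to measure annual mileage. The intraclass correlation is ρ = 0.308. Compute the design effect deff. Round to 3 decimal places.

10.856

deff = 1 + (33 − 1)·0.308 = 1 + 9.856 = 10.856.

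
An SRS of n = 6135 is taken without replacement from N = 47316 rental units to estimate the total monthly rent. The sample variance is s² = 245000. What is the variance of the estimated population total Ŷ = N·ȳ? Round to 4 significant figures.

7.781 × 10^10

Var(Ŷ) = N²·Var(ȳ) = N²·(1 − n/N)·s²/n.
f = 6135/47316 = 0.12966016; Var(ȳ) = 0.87033984·245000/6135 = 34.756848.
Var(Ŷ) = 47316² · 34.756848 = 7.7813765 × 10^10.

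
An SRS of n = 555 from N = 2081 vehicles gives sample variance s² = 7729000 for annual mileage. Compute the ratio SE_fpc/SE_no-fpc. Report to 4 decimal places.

0.8563

f = n/N = 555/2081 = 0.26669870.
SE_no-fpc = √(s²/n) = 118.00901; SE_fpc = √((1−f)s²/n) = 101.05467.
Ratio = √(1−f) = 0.85633013.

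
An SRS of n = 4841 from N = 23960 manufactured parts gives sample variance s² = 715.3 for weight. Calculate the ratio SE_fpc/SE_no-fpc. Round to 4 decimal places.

0.8933

f = n/N = 4841/23960 = 0.20204508.
SE_no-fpc = √(s²/n) = 0.38439397; SE_fpc = √((1−f)s²/n) = 0.34337269.
Ratio = √(1−f) = 0.89328323.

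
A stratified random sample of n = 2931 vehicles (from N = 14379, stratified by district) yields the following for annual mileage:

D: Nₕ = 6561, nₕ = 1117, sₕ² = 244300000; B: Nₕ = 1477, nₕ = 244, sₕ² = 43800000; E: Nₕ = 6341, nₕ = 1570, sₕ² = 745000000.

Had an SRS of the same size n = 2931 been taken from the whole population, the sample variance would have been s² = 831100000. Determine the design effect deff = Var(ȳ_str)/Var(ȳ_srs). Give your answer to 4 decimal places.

Var(ȳ_str) = Σ Wₕ²(1−fₕ)sₕ²/nₕ with Wₕ = Nₕ/14379:
  D: (6561/14379)²·(1−1117/6561)·244300000/1117 = 37783.404
  B: (1477/14379)²·(1−244/1477)·43800000/244 = 1581.1406
  E: (6341/14379)²·(1−1570/6341)·745000000/1570 = 69433.079
  → Var(ȳ_str) = 108797.62.
Var(ȳ_srs) = (1 − 2931/14379)·831100000/2931 = 225755.53.
deff = 108797.62 / 225755.53 = 0.4819.

0.4819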